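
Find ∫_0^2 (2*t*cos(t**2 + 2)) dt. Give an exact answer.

Let u = t**2 + 2, so du = 2*t dt. When t = 0, u = 2; when t = 2, u = 6.
The integral becomes ∫ cos(u) du from 2 to 6, with antiderivative sin(u).
Back in t: F(t) = sin(t**2 + 2).
Then F(2) - F(0) = (sin(6)) - (sin(2)) = -sin(2) + sin(6).

-sin(2) + sin(6)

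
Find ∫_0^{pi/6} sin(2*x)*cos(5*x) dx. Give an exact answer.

Use the identity sin(2*x)cos(5*x) = [sin(7*x) + sin(-3*x)]/2.
An antiderivative is F(x) = cos(3*x)/6 - cos(7*x)/14.
Then F(pi/6) - F(0) = (sqrt(3)/28) - (2/21) = -2/21 + sqrt(3)/28.

-2/21 + sqrt(3)/28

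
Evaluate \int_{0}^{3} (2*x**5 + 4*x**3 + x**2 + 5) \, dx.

348

By the power rule, an antiderivative is F(x) = x**6/3 + x**4 + x**3/3 + 5*x.
Then F(3) - F(0) = (348) - (0) = 348.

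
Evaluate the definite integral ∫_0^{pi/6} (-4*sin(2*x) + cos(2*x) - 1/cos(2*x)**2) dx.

-1 - sqrt(3)/4

An antiderivative is F(x) = sin(2*x)/2 + 2*cos(2*x) - tan(2*x)/2.
Then F(pi/6) - F(0) = (1 - sqrt(3)/4) - (2) = -1 - sqrt(3)/4.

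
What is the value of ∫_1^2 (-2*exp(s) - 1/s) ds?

-2*exp(2) - log(2) + 2*exp(1)

An antiderivative is F(s) = -2*exp(s) - log(s).
Then F(2) - F(1) = (-2*exp(2) - log(2)) - (-2*exp(1)) = -2*exp(2) - log(2) + 2*exp(1).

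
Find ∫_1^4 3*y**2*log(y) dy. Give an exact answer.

-21 + 128*log(2)

Integrate by parts once (u = ln y, dv = 3*y**2 dy).
An antiderivative is F(y) = y**3*(3*log(y) - 1)/3.
Then F(4) - F(1) = (-64/3 + 128*log(2)) - (-1/3) = -21 + 128*log(2).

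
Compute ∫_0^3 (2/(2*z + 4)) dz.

log(5/2)

Let u = 2*z + 4, so du = 2 dz. When z = 0, u = 4; when z = 3, u = 10.
The integral becomes ∫ 1/u du from 4 to 10, with antiderivative log(u).
Back in z: F(z) = log(2*z + 4).
Then F(3) - F(0) = (log(10)) - (log(4)) = log(5/2).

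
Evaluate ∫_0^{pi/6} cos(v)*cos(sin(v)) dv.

sin(1/2)

Let u = sin(v), so du = cos(v) dv. When v = 0, u = 0; when v = pi/6, u = 1/2.
The integral becomes ∫ cos(u) du from 0 to 1/2, with antiderivative sin(u).
Back in v: F(v) = sin(sin(v)).
Then F(pi/6) - F(0) = (sin(1/2)) - (0) = sin(1/2).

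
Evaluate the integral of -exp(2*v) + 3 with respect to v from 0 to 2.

An antiderivative is F(v) = -exp(2*v)/2 + 3*v.
Then F(2) - F(0) = (6 - exp(4)/2) - (-1/2) = 13/2 - exp(4)/2.

13/2 - exp(4)/2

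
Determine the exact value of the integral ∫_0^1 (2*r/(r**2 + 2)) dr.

log(3/2)

Let u = r**2 + 2, so du = 2*r dr. When r = 0, u = 2; when r = 1, u = 3.
The integral becomes ∫ 1/u du from 2 to 3, with antiderivative log(u).
Back in r: F(r) = log(r**2 + 2).
Then F(1) - F(0) = (log(3)) - (log(2)) = log(3/2).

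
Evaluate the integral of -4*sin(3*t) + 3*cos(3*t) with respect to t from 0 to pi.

-8/3

An antiderivative is F(t) = sin(3*t) + 4*cos(3*t)/3.
Then F(pi) - F(0) = (-4/3) - (4/3) = -8/3.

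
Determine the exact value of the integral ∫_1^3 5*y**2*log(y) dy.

-130/9 + 45*log(3)

Integrate by parts once (u = ln y, dv = 5*y**2 dy).
An antiderivative is F(y) = 5*y**3*(3*log(y) - 1)/9.
Then F(3) - F(1) = (-15 + 45*log(3)) - (-5/9) = -130/9 + 45*log(3).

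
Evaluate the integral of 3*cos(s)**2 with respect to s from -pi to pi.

3*pi

Use the identity cos^2(s) = (1 + cos(2*s))/2.
An antiderivative is F(s) = 3*s/2 + 3*sin(2*s)/4.
Then F(pi) - F(-pi) = (3*pi/2) - (-3*pi/2) = 3*pi.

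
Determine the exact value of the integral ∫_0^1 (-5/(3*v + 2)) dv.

An antiderivative is F(v) = -5*log(3*v + 2)/3.
Then F(1) - F(0) = (-5*log(5)/3) - (-5*log(2)/3) = -5*log(5)/3 + 5*log(2)/3.

-5*log(5)/3 + 5*log(2)/3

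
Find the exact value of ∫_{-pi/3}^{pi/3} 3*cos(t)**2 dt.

3*sqrt(3)/4 + pi

Use the identity cos^2(t) = (1 + cos(2*t))/2.
An antiderivative is F(t) = 3*t/2 + 3*sin(2*t)/4.
Then F(pi/3) - F(-pi/3) = (3*sqrt(3)/8 + pi/2) - (-pi/2 - 3*sqrt(3)/8) = 3*sqrt(3)/4 + pi.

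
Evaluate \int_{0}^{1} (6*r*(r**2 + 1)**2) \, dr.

Let u = r**2 + 1, so du = 2*r dr. When r = 0, u = 1; when r = 1, u = 2.
The integral becomes 3·∫ u**2 du from 1 to 2, with antiderivative u**3.
Back in r: F(r) = (r**2 + 1)**3.
Then F(1) - F(0) = (8) - (1) = 7.

7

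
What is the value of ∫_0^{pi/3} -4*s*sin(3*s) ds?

Integrate by parts once (u = s, dv = -4*sin(3*s) ds).
An antiderivative is F(s) = 4*s*cos(3*s)/3 - 4*sin(3*s)/9.
Then F(pi/3) - F(0) = (-4*pi/9) - (0) = -4*pi/9.

-4*pi/9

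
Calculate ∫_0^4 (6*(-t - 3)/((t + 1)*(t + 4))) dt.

Factor the denominator: t**2 + 5*t + 4 = (t + 4)(t + 1).
Partial fractions: 6*(-t - 3)/((t + 1)*(t + 4)) = -2/(t + 4) - 4/(t + 1).
An antiderivative is F(t) = -4*log(t + 1) - 2*log(t + 4).
Then F(4) - F(0) = (-4*log(5) - 6*log(2)) - (-log(16)) = -4*log(5) - 2*log(2).

-4*log(5) - 2*log(2)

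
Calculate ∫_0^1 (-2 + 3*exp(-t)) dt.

1 - 3*exp(-1)

An antiderivative is F(t) = -2*t - 3*exp(-t).
Then F(1) - F(0) = (-2 - 3*exp(-1)) - (-3) = 1 - 3*exp(-1).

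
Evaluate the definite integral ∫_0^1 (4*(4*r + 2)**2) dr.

Let u = 4*r + 2, so du = 4 dr. When r = 0, u = 2; when r = 1, u = 6.
The integral becomes ∫ u**2 du from 2 to 6, with antiderivative u**3/3.
Back in r: F(r) = (4*r + 2)**3/3.
Then F(1) - F(0) = (72) - (8/3) = 208/3.

208/3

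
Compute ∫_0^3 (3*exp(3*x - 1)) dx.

-(1 - exp(9))*exp(-1)

Let u = 3*x - 1, so du = 3 dx. When x = 0, u = -1; when x = 3, u = 8.
The integral becomes ∫ exp(u) du from -1 to 8, with antiderivative exp(u).
Back in x: F(x) = exp(3*x - 1).
Then F(3) - F(0) = (exp(8)) - (exp(-1)) = -(1 - exp(9))*exp(-1).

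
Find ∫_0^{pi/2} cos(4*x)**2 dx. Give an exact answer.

Use the identity cos^2(4*x) = (1 + cos(8*x))/2.
An antiderivative is F(x) = x/2 + sin(8*x)/16.
Then F(pi/2) - F(0) = (pi/4) - (0) = pi/4.

pi/4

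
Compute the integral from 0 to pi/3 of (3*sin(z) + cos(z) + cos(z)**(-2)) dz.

An antiderivative is F(z) = sin(z) - 3*cos(z) + tan(z).
Then F(pi/3) - F(0) = (-3/2 + 3*sqrt(3)/2) - (-3) = 3/2 + 3*sqrt(3)/2.

3/2 + 3*sqrt(3)/2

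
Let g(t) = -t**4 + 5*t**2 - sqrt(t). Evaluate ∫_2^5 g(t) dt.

By the power rule, an antiderivative is F(t) = -t**5/5 - 2*t**(3/2)/3 + 5*t**3/3.
Then F(5) - F(2) = (-1250/3 - 10*sqrt(5)/3) - (104/15 - 4*sqrt(2)/3) = -2118/5 - 10*sqrt(5)/3 + 4*sqrt(2)/3.

-2118/5 - 10*sqrt(5)/3 + 4*sqrt(2)/3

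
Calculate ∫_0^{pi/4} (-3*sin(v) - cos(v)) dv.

An antiderivative is F(v) = -sin(v) + 3*cos(v).
Then F(pi/4) - F(0) = (sqrt(2)) - (3) = -3 + sqrt(2).

-3 + sqrt(2)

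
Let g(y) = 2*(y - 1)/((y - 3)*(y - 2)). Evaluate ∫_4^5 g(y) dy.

log(64/9)

Factor the denominator: y**2 - 5*y + 6 = (y - 2)(y - 3).
Partial fractions: 2*(y - 1)/((y - 3)*(y - 2)) = -2/(y - 2) + 4/(y - 3).
An antiderivative is F(y) = 4*log(y - 3) - 2*log(y - 2).
Then F(5) - F(4) = (log(16/9)) - (-log(4)) = log(64/9).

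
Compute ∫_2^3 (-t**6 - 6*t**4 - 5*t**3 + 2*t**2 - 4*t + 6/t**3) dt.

-131357/210

By the power rule, an antiderivative is F(t) = -t**7/7 - 6*t**5/5 - 5*t**4/4 + 2*t**3/3 - 2*t**2 - 3/t**2.
Then F(3) - F(2) = (-296357/420) - (-33643/420) = -131357/210.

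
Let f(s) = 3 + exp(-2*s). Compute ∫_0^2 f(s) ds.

13/2 - exp(-4)/2

An antiderivative is F(s) = 3*s - exp(-2*s)/2.
Then F(2) - F(0) = (6 - exp(-4)/2) - (-1/2) = 13/2 - exp(-4)/2.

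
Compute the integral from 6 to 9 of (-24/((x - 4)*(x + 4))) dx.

Factor the denominator: x**2 - 16 = (x + 4)(x - 4).
Partial fractions: -24/((x - 4)*(x + 4)) = 3/(x + 4) - 3/(x - 4).
An antiderivative is F(x) = -3*log(x - 4) + 3*log(x + 4).
Then F(9) - F(6) = (-3*log(5) + 3*log(13)) - (3*log(5)) = -6*log(5) + 3*log(13).

-6*log(5) + 3*log(13)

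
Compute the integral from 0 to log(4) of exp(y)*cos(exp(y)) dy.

-sin(1) + sin(4)

Let u = exp(y), so du = exp(y) dy. When y = 0, u = 1; when y = log(4), u = 4.
The integral becomes ∫ cos(u) du from 1 to 4, with antiderivative sin(u).
Back in y: F(y) = sin(exp(y)).
Then F(log(4)) - F(0) = (sin(4)) - (sin(1)) = -sin(1) + sin(4).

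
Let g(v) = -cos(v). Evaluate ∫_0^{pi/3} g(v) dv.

An antiderivative is F(v) = -sin(v).
Then F(pi/3) - F(0) = (-sqrt(3)/2) - (0) = -sqrt(3)/2.

-sqrt(3)/2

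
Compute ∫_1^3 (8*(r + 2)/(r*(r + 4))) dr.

-4*log(5) + 4*log(3) + 4*log(7)

Factor the denominator: r**2 + 4*r = (r + 4)r.
Partial fractions: 8*(r + 2)/(r*(r + 4)) = 4/(r + 4) + 4/r.
An antiderivative is F(r) = 4*log(r) + 4*log(r + 4).
Then F(3) - F(1) = (4*log(3) + 4*log(7)) - (4*log(5)) = -4*log(5) + 4*log(3) + 4*log(7).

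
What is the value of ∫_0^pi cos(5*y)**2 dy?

Use the identity cos^2(5*y) = (1 + cos(10*y))/2.
An antiderivative is F(y) = y/2 + sin(10*y)/20.
Then F(pi) - F(0) = (pi/2) - (0) = pi/2.

pi/2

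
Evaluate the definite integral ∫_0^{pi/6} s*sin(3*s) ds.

Integrate by parts once (u = s, dv = sin(3*s) ds).
An antiderivative is F(s) = -s*cos(3*s)/3 + sin(3*s)/9.
Then F(pi/6) - F(0) = (1/9) - (0) = 1/9.

1/9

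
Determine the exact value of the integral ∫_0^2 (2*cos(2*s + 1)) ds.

sin(5) - sin(1)

Let u = 2*s + 1, so du = 2 ds. When s = 0, u = 1; when s = 2, u = 5.
The integral becomes ∫ cos(u) du from 1 to 5, with antiderivative sin(u).
Back in s: F(s) = sin(2*s + 1).
Then F(2) - F(0) = (sin(5)) - (sin(1)) = sin(5) - sin(1).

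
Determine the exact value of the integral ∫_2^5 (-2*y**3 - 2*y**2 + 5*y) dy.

-330

By the power rule, an antiderivative is F(y) = -y**4/2 - 2*y**3/3 + 5*y**2/2.
Then F(5) - F(2) = (-1000/3) - (-10/3) = -330.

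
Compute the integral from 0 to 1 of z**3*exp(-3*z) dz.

Integrate by parts 3 times (u = z^3, dv = exp(-3*z) dz).
An antiderivative is F(z) = (-9*z**3 - 9*z**2 - 6*z - 2)*exp(-3*z)/27.
Then F(1) - F(0) = (-26*exp(-3)/27) - (-2/27) = 2/27 - 26*exp(-3)/27.

2/27 - 26*exp(-3)/27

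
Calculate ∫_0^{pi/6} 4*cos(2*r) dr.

An antiderivative is F(r) = 2*sin(2*r).
Then F(pi/6) - F(0) = (sqrt(3)) - (0) = sqrt(3).

sqrt(3)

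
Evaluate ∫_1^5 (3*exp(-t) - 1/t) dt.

An antiderivative is F(t) = -log(t) - 3*exp(-t).
Then F(5) - F(1) = (-log(5) - 3*exp(-5)) - (-3*exp(-1)) = -log(5) - 3*exp(-5) + 3*exp(-1).

-log(5) - 3*exp(-5) + 3*exp(-1)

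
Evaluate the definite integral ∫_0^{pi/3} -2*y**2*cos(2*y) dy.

-sqrt(3)*pi**2/18 + sqrt(3)/4 + pi/6

Integrate by parts twice (u = y^2, dv = -2*cos(2*y) dy).
An antiderivative is F(y) = -y**2*sin(2*y) - y*cos(2*y) + sin(2*y)/2.
Then F(pi/3) - F(0) = (-sqrt(3)*pi**2/18 + sqrt(3)/4 + pi/6) - (0) = -sqrt(3)*pi**2/18 + sqrt(3)/4 + pi/6.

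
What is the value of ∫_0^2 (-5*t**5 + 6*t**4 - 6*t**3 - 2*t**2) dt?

-664/15

By the power rule, an antiderivative is F(t) = -5*t**6/6 + 6*t**5/5 - 3*t**4/2 - 2*t**3/3.
Then F(2) - F(0) = (-664/15) - (0) = -664/15.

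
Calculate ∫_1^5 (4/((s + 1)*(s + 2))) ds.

-4*log(7) + 8*log(3)

Factor the denominator: s**2 + 3*s + 2 = (s + 2)(s + 1).
Partial fractions: 4/((s + 1)*(s + 2)) = -4/(s + 2) + 4/(s + 1).
An antiderivative is F(s) = 4*log(s + 1) - 4*log(s + 2).
Then F(5) - F(1) = (-4*log(7) + 4*log(2) + 4*log(3)) - (log(16/81)) = -4*log(7) + 8*log(3).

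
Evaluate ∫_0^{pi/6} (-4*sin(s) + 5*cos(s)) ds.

An antiderivative is F(s) = 5*sin(s) + 4*cos(s).
Then F(pi/6) - F(0) = (5/2 + 2*sqrt(3)) - (4) = -3/2 + 2*sqrt(3).

-3/2 + 2*sqrt(3)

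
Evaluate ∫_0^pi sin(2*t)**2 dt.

Use the identity sin^2(2*t) = (1 - cos(4*t))/2.
An antiderivative is F(t) = t/2 - sin(4*t)/8.
Then F(pi) - F(0) = (pi/2) - (0) = pi/2.

pi/2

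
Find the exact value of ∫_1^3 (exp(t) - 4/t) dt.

An antiderivative is F(t) = exp(t) - 4*log(t).
Then F(3) - F(1) = (-log(81) + exp(3)) - (exp(1)) = -log(81) - exp(1) + exp(3).

-log(81) - exp(1) + exp(3)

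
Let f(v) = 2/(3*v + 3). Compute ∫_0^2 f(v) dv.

An antiderivative is F(v) = 2*log(3*v + 3)/3.
Then F(2) - F(0) = (4*log(3)/3) - (2*log(3)/3) = 2*log(3)/3.

2*log(3)/3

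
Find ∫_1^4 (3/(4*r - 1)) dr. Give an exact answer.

3*log(5)/4

An antiderivative is F(r) = 3*log(4*r - 1)/4.
Then F(4) - F(1) = (3*log(15)/4) - (3*log(3)/4) = 3*log(5)/4.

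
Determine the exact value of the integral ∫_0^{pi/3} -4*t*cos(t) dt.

-2*sqrt(3)*pi/3 + 2

Integrate by parts once (u = t, dv = -4*cos(t) dt).
An antiderivative is F(t) = -4*t*sin(t) - 4*cos(t).
Then F(pi/3) - F(0) = (-2*sqrt(3)*pi/3 - 2) - (-4) = -2*sqrt(3)*pi/3 + 2.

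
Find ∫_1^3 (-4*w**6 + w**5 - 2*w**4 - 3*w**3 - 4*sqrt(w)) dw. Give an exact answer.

By the power rule, an antiderivative is F(w) = -4*w**7/7 + w**6/6 - 2*w**5/5 - 3*w**4/4 - 8*w**(3/2)/3.
Then F(3) - F(1) = (-180063/140 - 8*sqrt(3)) - (-591/140) = -44868/35 - 8*sqrt(3).

-44868/35 - 8*sqrt(3)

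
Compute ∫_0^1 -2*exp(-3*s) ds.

-2/3 + 2*exp(-3)/3

An antiderivative is F(s) = 2*exp(-3*s)/3.
Then F(1) - F(0) = (2*exp(-3)/3) - (2/3) = -2/3 + 2*exp(-3)/3.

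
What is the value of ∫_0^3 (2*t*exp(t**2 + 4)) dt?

Let u = t**2 + 4, so du = 2*t dt. When t = 0, u = 4; when t = 3, u = 13.
The integral becomes ∫ exp(u) du from 4 to 13, with antiderivative exp(u).
Back in t: F(t) = exp(t**2 + 4).
Then F(3) - F(0) = (exp(13)) - (exp(4)) = -exp(4) + exp(13).

-exp(4) + exp(13)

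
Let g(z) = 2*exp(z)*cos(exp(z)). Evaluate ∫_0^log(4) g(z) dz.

Let u = exp(z), so du = exp(z) dz. When z = 0, u = 1; when z = log(4), u = 4.
The integral becomes 2·∫ cos(u) du from 1 to 4, with antiderivative 2*sin(u).
Back in z: F(z) = 2*sin(exp(z)).
Then F(log(4)) - F(0) = (2*sin(4)) - (2*sin(1)) = -2*sin(1) + 2*sin(4).

-2*sin(1) + 2*sin(4)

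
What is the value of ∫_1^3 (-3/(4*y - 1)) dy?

An antiderivative is F(y) = -3*log(4*y - 1)/4.
Then F(3) - F(1) = (-3*log(11)/4) - (-3*log(3)/4) = -3*log(11)/4 + 3*log(3)/4.

-3*log(11)/4 + 3*log(3)/4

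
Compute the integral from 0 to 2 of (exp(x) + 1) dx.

1 + exp(2)

An antiderivative is F(x) = x + exp(x).
Then F(2) - F(0) = (2 + exp(2)) - (1) = 1 + exp(2).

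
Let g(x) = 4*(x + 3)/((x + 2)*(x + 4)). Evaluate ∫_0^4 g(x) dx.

log(36)

Factor the denominator: x**2 + 6*x + 8 = (x + 4)(x + 2).
Partial fractions: 4*(x + 3)/((x + 2)*(x + 4)) = 2/(x + 4) + 2/(x + 2).
An antiderivative is F(x) = 2*log(x + 2) + 2*log(x + 4).
Then F(4) - F(0) = (2*log(3) + 8*log(2)) - (log(64)) = log(36).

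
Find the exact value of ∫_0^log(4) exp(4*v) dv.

Let u = exp(v), so du = exp(v) dv. When v = 0, u = 1; when v = log(4), u = 4.
The integral becomes ∫ u**3 du from 1 to 4, with antiderivative u**4/4.
Back in v: F(v) = exp(4*v)/4.
Then F(log(4)) - F(0) = (64) - (1/4) = 255/4.

255/4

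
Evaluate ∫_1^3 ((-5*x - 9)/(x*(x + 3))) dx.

-5*log(3) + 2*log(2)

Factor the denominator: x**2 + 3*x = (x + 3)x.
Partial fractions: (-5*x - 9)/(x*(x + 3)) = -2/(x + 3) - 3/x.
An antiderivative is F(x) = -3*log(x) - 2*log(x + 3).
Then F(3) - F(1) = (-5*log(3) - 2*log(2)) - (-log(16)) = -5*log(3) + 2*log(2).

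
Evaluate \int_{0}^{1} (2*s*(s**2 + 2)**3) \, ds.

Let u = s**2 + 2, so du = 2*s ds. When s = 0, u = 2; when s = 1, u = 3.
The integral becomes ∫ u**3 du from 2 to 3, with antiderivative u**4/4.
Back in s: F(s) = (s**2 + 2)**4/4.
Then F(1) - F(0) = (81/4) - (4) = 65/4.

65/4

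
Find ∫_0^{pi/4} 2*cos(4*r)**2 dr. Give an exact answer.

Use the identity cos^2(4*r) = (1 + cos(8*r))/2.
An antiderivative is F(r) = r + sin(8*r)/8.
Then F(pi/4) - F(0) = (pi/4) - (0) = pi/4.

pi/4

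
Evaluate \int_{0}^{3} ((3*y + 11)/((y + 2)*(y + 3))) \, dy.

Factor the denominator: y**2 + 5*y + 6 = (y + 3)(y + 2).
Partial fractions: (3*y + 11)/((y + 2)*(y + 3)) = -2/(y + 3) + 5/(y + 2).
An antiderivative is F(y) = 5*log(y + 2) - 2*log(y + 3).
Then F(3) - F(0) = (-2*log(3) - 2*log(2) + 5*log(5)) - (log(32/9)) = -7*log(2) + 5*log(5).

-7*log(2) + 5*log(5)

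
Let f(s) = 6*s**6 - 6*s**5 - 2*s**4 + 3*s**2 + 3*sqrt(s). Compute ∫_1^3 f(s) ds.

By the power rule, an antiderivative is F(s) = 6*s**7/7 - s**6 - 2*s**5/5 + 2*s**(3/2) + s**3.
Then F(3) - F(1) = (6*sqrt(3) + 37638/35) - (86/35) = 6*sqrt(3) + 37552/35.

6*sqrt(3) + 37552/35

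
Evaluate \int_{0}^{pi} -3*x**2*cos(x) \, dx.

6*pi

Integrate by parts twice (u = x^2, dv = -3*cos(x) dx).
An antiderivative is F(x) = -3*x**2*sin(x) - 6*x*cos(x) + 6*sin(x).
Then F(pi) - F(0) = (6*pi) - (0) = 6*pi.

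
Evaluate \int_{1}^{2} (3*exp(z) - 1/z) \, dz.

An antiderivative is F(z) = 3*exp(z) - log(z).
Then F(2) - F(1) = (-log(2) + 3*exp(2)) - (3*exp(1)) = -3*exp(1) - log(2) + 3*exp(2).

-3*exp(1) - log(2) + 3*exp(2)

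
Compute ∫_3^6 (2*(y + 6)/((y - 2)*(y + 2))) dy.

log(100)

Factor the denominator: y**2 - 4 = (y + 2)(y - 2).
Partial fractions: 2*(y + 6)/((y - 2)*(y + 2)) = -2/(y + 2) + 4/(y - 2).
An antiderivative is F(y) = 4*log(y - 2) - 2*log(y + 2).
Then F(6) - F(3) = (log(4)) - (-log(25)) = log(100).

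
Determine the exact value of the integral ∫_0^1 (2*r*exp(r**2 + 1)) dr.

Let u = r**2 + 1, so du = 2*r dr. When r = 0, u = 1; when r = 1, u = 2.
The integral becomes ∫ exp(u) du from 1 to 2, with antiderivative exp(u).
Back in r: F(r) = exp(r**2 + 1).
Then F(1) - F(0) = (exp(2)) - (exp(1)) = -exp(1) + exp(2).

-exp(1) + exp(2)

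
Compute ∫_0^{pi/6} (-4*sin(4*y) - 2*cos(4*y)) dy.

An antiderivative is F(y) = -sin(4*y)/2 + cos(4*y).
Then F(pi/6) - F(0) = (-1/2 - sqrt(3)/4) - (1) = -3/2 - sqrt(3)/4.

-3/2 - sqrt(3)/4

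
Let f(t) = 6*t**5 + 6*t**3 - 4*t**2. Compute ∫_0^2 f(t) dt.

232/3

By the power rule, an antiderivative is F(t) = t**6 + 3*t**4/2 - 4*t**3/3.
Then F(2) - F(0) = (232/3) - (0) = 232/3.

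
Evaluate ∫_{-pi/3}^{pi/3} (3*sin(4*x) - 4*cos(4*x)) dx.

An antiderivative is F(x) = -sin(4*x) - 3*cos(4*x)/4.
Then F(pi/3) - F(-pi/3) = (3/8 + sqrt(3)/2) - (3/8 - sqrt(3)/2) = sqrt(3).

sqrt(3)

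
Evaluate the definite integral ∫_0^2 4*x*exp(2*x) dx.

Integrate by parts once (u = x, dv = 4*exp(2*x) dx).
An antiderivative is F(x) = (2*x - 1)*exp(2*x).
Then F(2) - F(0) = (3*exp(4)) - (-1) = 1 + 3*exp(4).

1 + 3*exp(4)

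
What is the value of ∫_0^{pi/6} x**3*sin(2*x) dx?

Integrate by parts 3 times (u = x^3, dv = sin(2*x) dx).
An antiderivative is F(x) = -x**3*cos(2*x)/2 + 3*x**2*sin(2*x)/4 + 3*x*cos(2*x)/4 - 3*sin(2*x)/8.
Then F(pi/6) - F(0) = (-3*sqrt(3)/16 - pi**3/864 + sqrt(3)*pi**2/96 + pi/16) - (0) = -3*sqrt(3)/16 - pi**3/864 + sqrt(3)*pi**2/96 + pi/16.

-3*sqrt(3)/16 - pi**3/864 + sqrt(3)*pi**2/96 + pi/16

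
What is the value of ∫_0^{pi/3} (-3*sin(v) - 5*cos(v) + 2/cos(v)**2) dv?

An antiderivative is F(v) = -5*sin(v) + 3*cos(v) + 2*tan(v).
Then F(pi/3) - F(0) = (3/2 - sqrt(3)/2) - (3) = -3/2 - sqrt(3)/2.

-3/2 - sqrt(3)/2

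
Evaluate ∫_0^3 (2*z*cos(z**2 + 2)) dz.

Let u = z**2 + 2, so du = 2*z dz. When z = 0, u = 2; when z = 3, u = 11.
The integral becomes ∫ cos(u) du from 2 to 11, with antiderivative sin(u).
Back in z: F(z) = sin(z**2 + 2).
Then F(3) - F(0) = (sin(11)) - (sin(2)) = sin(11) - sin(2).

sin(11) - sin(2)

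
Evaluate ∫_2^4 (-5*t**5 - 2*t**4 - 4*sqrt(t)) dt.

-56672/15 + 16*sqrt(2)/3

By the power rule, an antiderivative is F(t) = -5*t**6/6 - 2*t**5/5 - 8*t**(3/2)/3.
Then F(4) - F(2) = (-57664/15) - (-992/15 - 16*sqrt(2)/3) = -56672/15 + 16*sqrt(2)/3.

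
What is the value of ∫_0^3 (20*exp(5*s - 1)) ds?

-(4 - 4*exp(15))*exp(-1)

Let u = 5*s - 1, so du = 5 ds. When s = 0, u = -1; when s = 3, u = 14.
The integral becomes 4·∫ exp(u) du from -1 to 14, with antiderivative 4*exp(u).
Back in s: F(s) = 4*exp(5*s - 1).
Then F(3) - F(0) = (4*exp(14)) - (4*exp(-1)) = -(4 - 4*exp(15))*exp(-1).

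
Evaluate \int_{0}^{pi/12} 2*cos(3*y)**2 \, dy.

1/6 + pi/12

Use the identity cos^2(3*y) = (1 + cos(6*y))/2.
An antiderivative is F(y) = y + sin(6*y)/6.
Then F(pi/12) - F(0) = (1/6 + pi/12) - (0) = 1/6 + pi/12.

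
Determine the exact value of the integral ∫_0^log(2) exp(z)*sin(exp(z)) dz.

Let u = exp(z), so du = exp(z) dz. When z = 0, u = 1; when z = log(2), u = 2.
The integral becomes ∫ sin(u) du from 1 to 2, with antiderivative -cos(u).
Back in z: F(z) = -cos(exp(z)).
Then F(log(2)) - F(0) = (-cos(2)) - (-cos(1)) = -cos(2) + cos(1).

-cos(2) + cos(1)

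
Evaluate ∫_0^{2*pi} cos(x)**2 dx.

pi

Use the identity cos^2(x) = (1 + cos(2*x))/2.
An antiderivative is F(x) = x/2 + sin(2*x)/4.
Then F(2*pi) - F(0) = (pi) - (0) = pi.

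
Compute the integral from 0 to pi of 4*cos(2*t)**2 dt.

2*pi

Use the identity cos^2(2*t) = (1 + cos(4*t))/2.
An antiderivative is F(t) = 2*t + sin(4*t)/2.
Then F(pi) - F(0) = (2*pi) - (0) = 2*pi.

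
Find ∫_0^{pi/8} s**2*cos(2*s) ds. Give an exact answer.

Integrate by parts twice (u = s^2, dv = cos(2*s) ds).
An antiderivative is F(s) = s**2*sin(2*s)/2 + s*cos(2*s)/2 - sin(2*s)/4.
Then F(pi/8) - F(0) = (sqrt(2)*(-32 + pi**2 + 8*pi)/256) - (0) = sqrt(2)*(-32 + pi**2 + 8*pi)/256.

sqrt(2)*(-32 + pi**2 + 8*pi)/256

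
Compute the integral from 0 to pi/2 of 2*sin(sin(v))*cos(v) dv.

Let u = sin(v), so du = cos(v) dv. When v = 0, u = 0; when v = pi/2, u = 1.
The integral becomes 2·∫ sin(u) du from 0 to 1, with antiderivative -2*cos(u).
Back in v: F(v) = -2*cos(sin(v)).
Then F(pi/2) - F(0) = (-2*cos(1)) - (-2) = 2 - 2*cos(1).

2 - 2*cos(1)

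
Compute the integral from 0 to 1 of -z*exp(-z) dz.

-1 + 2*exp(-1)

Integrate by parts once (u = z, dv = -exp(-z) dz).
An antiderivative is F(z) = (z + 1)*exp(-z).
Then F(1) - F(0) = (2*exp(-1)) - (1) = -1 + 2*exp(-1).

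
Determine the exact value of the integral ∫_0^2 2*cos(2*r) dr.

sin(4)

Let u = 2*r, so du = 2 dr. When r = 0, u = 0; when r = 2, u = 4.
The integral becomes ∫ cos(u) du from 0 to 4, with antiderivative sin(u).
Back in r: F(r) = sin(2*r).
Then F(2) - F(0) = (sin(4)) - (0) = sin(4).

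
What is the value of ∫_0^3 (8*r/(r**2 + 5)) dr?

Let u = r**2 + 5, so du = 2*r dr. When r = 0, u = 5; when r = 3, u = 14.
The integral becomes 4·∫ 1/u du from 5 to 14, with antiderivative 4*log(u).
Back in r: F(r) = 4*log(r**2 + 5).
Then F(3) - F(0) = (4*log(2) + 4*log(7)) - (4*log(5)) = -4*log(5) + 4*log(2) + 4*log(7).

-4*log(5) + 4*log(2) + 4*log(7)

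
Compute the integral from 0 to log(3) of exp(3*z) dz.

26/3

Let u = exp(z), so du = exp(z) dz. When z = 0, u = 1; when z = log(3), u = 3.
The integral becomes ∫ u**2 du from 1 to 3, with antiderivative u**3/3.
Back in z: F(z) = exp(3*z)/3.
Then F(log(3)) - F(0) = (9) - (1/3) = 26/3.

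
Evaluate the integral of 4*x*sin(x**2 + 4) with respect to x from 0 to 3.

Let u = x**2 + 4, so du = 2*x dx. When x = 0, u = 4; when x = 3, u = 13.
The integral becomes 2·∫ sin(u) du from 4 to 13, with antiderivative -2*cos(u).
Back in x: F(x) = -2*cos(x**2 + 4).
Then F(3) - F(0) = (-2*cos(13)) - (-2*cos(4)) = -2*cos(13) + 2*cos(4).

-2*cos(13) + 2*cos(4)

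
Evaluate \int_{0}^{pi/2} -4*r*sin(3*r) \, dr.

Integrate by parts once (u = r, dv = -4*sin(3*r) dr).
An antiderivative is F(r) = 4*r*cos(3*r)/3 - 4*sin(3*r)/9.
Then F(pi/2) - F(0) = (4/9) - (0) = 4/9.

4/9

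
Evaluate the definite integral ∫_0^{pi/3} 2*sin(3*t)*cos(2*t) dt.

Use the identity sin(3*t)cos(2*t) = [sin(5*t) + sin(t)]/2.
An antiderivative is F(t) = -cos(t) - cos(5*t)/5.
Then F(pi/3) - F(0) = (-3/5) - (-6/5) = 3/5.

3/5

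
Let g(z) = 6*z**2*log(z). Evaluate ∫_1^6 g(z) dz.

-430/3 + 432*log(2) + 432*log(3)

Integrate by parts once (u = ln z, dv = 6*z**2 dz).
An antiderivative is F(z) = 2*z**3*(3*log(z) - 1)/3.
Then F(6) - F(1) = (-144 + 432*log(2) + 432*log(3)) - (-2/3) = -430/3 + 432*log(2) + 432*log(3).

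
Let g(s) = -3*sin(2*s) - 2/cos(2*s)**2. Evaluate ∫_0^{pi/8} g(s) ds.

An antiderivative is F(s) = 3*cos(2*s)/2 - tan(2*s).
Then F(pi/8) - F(0) = (-1 + 3*sqrt(2)/4) - (3/2) = -5/2 + 3*sqrt(2)/4.

-5/2 + 3*sqrt(2)/4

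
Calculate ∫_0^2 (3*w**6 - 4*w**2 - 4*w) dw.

760/21

By the power rule, an antiderivative is F(w) = 3*w**7/7 - 4*w**3/3 - 2*w**2.
Then F(2) - F(0) = (760/21) - (0) = 760/21.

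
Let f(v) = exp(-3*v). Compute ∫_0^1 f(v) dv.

An antiderivative is F(v) = -exp(-3*v)/3.
Then F(1) - F(0) = (-exp(-3)/3) - (-1/3) = -(1 - exp(3))*exp(-3)/3.

-(1 - exp(3))*exp(-3)/3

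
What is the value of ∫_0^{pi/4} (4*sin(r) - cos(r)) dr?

An antiderivative is F(r) = -sin(r) - 4*cos(r).
Then F(pi/4) - F(0) = (-5*sqrt(2)/2) - (-4) = 4 - 5*sqrt(2)/2.

4 - 5*sqrt(2)/2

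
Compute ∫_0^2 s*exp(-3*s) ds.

Integrate by parts once (u = s, dv = exp(-3*s) ds).
An antiderivative is F(s) = (-3*s - 1)*exp(-3*s)/9.
Then F(2) - F(0) = (-7*exp(-6)/9) - (-1/9) = (-7 + exp(6))*exp(-6)/9.

(-7 + exp(6))*exp(-6)/9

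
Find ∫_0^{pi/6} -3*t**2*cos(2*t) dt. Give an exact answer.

-pi/8 - sqrt(3)*pi**2/48 + 3*sqrt(3)/8

Integrate by parts twice (u = t^2, dv = -3*cos(2*t) dt).
An antiderivative is F(t) = -3*t**2*sin(2*t)/2 - 3*t*cos(2*t)/2 + 3*sin(2*t)/4.
Then F(pi/6) - F(0) = (-pi/8 - sqrt(3)*pi**2/48 + 3*sqrt(3)/8) - (0) = -pi/8 - sqrt(3)*pi**2/48 + 3*sqrt(3)/8.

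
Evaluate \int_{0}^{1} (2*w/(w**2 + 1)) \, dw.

Let u = w**2 + 1, so du = 2*w dw. When w = 0, u = 1; when w = 1, u = 2.
The integral becomes ∫ 1/u du from 1 to 2, with antiderivative log(u).
Back in w: F(w) = log(w**2 + 1).
Then F(1) - F(0) = (log(2)) - (0) = log(2).

log(2)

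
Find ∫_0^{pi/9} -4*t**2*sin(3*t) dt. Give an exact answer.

-4*sqrt(3)*pi/81 + 2*pi**2/243 + 4/27

Integrate by parts twice (u = t^2, dv = -4*sin(3*t) dt).
An antiderivative is F(t) = 4*t**2*cos(3*t)/3 - 8*t*sin(3*t)/9 - 8*cos(3*t)/27.
Then F(pi/9) - F(0) = (-4*sqrt(3)*pi/81 - 4/27 + 2*pi**2/243) - (-8/27) = -4*sqrt(3)*pi/81 + 2*pi**2/243 + 4/27.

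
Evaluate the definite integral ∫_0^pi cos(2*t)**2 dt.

Use the identity cos^2(2*t) = (1 + cos(4*t))/2.
An antiderivative is F(t) = t/2 + sin(4*t)/8.
Then F(pi) - F(0) = (pi/2) - (0) = pi/2.

pi/2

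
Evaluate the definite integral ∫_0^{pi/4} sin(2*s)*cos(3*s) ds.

Use the identity sin(2*s)cos(3*s) = [sin(5*s) + sin(-s)]/2.
An antiderivative is F(s) = cos(s)/2 - cos(5*s)/10.
Then F(pi/4) - F(0) = (3*sqrt(2)/10) - (2/5) = -2/5 + 3*sqrt(2)/10.

-2/5 + 3*sqrt(2)/10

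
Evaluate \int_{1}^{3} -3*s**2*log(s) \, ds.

Integrate by parts once (u = ln s, dv = -3*s**2 ds).
An antiderivative is F(s) = -s**3*(3*log(s) - 1)/3.
Then F(3) - F(1) = (9 - 27*log(3)) - (1/3) = 26/3 - 27*log(3).

26/3 - 27*log(3)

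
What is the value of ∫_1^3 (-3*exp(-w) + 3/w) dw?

-3*exp(-1) + 3*exp(-3) + 3*log(3)

An antiderivative is F(w) = 3*log(w) + 3*exp(-w).
Then F(3) - F(1) = (3*exp(-3) + 3*log(3)) - (3*exp(-1)) = -3*exp(-1) + 3*exp(-3) + 3*log(3).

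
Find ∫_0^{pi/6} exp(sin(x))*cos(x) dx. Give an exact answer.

Let u = sin(x), so du = cos(x) dx. When x = 0, u = 0; when x = pi/6, u = 1/2.
The integral becomes ∫ exp(u) du from 0 to 1/2, with antiderivative exp(u).
Back in x: F(x) = exp(sin(x)).
Then F(pi/6) - F(0) = (exp(1/2)) - (1) = -1 + exp(1/2).

-1 + exp(1/2)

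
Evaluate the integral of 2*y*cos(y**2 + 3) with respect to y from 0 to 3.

Let u = y**2 + 3, so du = 2*y dy. When y = 0, u = 3; when y = 3, u = 12.
The integral becomes ∫ cos(u) du from 3 to 12, with antiderivative sin(u).
Back in y: F(y) = sin(y**2 + 3).
Then F(3) - F(0) = (sin(12)) - (sin(3)) = sin(12) - sin(3).

sin(12) - sin(3)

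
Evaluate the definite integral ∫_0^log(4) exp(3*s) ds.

Let u = exp(s), so du = exp(s) ds. When s = 0, u = 1; when s = log(4), u = 4.
The integral becomes ∫ u**2 du from 1 to 4, with antiderivative u**3/3.
Back in s: F(s) = exp(3*s)/3.
Then F(log(4)) - F(0) = (64/3) - (1/3) = 21.

21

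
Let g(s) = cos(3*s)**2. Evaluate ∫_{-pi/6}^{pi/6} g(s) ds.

pi/6

Use the identity cos^2(3*s) = (1 + cos(6*s))/2.
An antiderivative is F(s) = s/2 + sin(6*s)/12.
Then F(pi/6) - F(-pi/6) = (pi/12) - (-pi/12) = pi/6.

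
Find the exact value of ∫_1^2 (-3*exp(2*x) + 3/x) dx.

-3*exp(4)/2 + log(8) + 3*exp(2)/2

An antiderivative is F(x) = -3*exp(2*x)/2 + 3*log(x).
Then F(2) - F(1) = (-3*exp(4)/2 + log(8)) - (-3*exp(2)/2) = -3*exp(4)/2 + log(8) + 3*exp(2)/2.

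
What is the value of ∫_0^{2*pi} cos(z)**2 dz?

pi

Use the identity cos^2(z) = (1 + cos(2*z))/2.
An antiderivative is F(z) = z/2 + sin(2*z)/4.
Then F(2*pi) - F(0) = (pi) - (0) = pi.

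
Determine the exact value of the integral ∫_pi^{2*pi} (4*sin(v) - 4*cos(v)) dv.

-8

An antiderivative is F(v) = -4*sin(v) - 4*cos(v).
Then F(2*pi) - F(pi) = (-4) - (4) = -8.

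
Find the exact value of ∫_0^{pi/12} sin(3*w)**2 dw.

Use the identity sin^2(3*w) = (1 - cos(6*w))/2.
An antiderivative is F(w) = w/2 - sin(6*w)/12.
Then F(pi/12) - F(0) = (-1/12 + pi/24) - (0) = -1/12 + pi/24.

-1/12 + pi/24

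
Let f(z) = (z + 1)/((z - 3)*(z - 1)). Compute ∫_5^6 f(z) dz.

Factor the denominator: z**2 - 4*z + 3 = (z - 1)(z - 3).
Partial fractions: (z + 1)/((z - 3)*(z - 1)) = -1/(z - 1) + 2/(z - 3).
An antiderivative is F(z) = 2*log(z - 3) - log(z - 1).
Then F(6) - F(5) = (log(9/5)) - (0) = log(9/5).

log(9/5)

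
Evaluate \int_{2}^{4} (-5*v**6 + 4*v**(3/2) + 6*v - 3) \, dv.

-403558/35 - 32*sqrt(2)/5

By the power rule, an antiderivative is F(v) = -5*v**7/7 + 8*v**(5/2)/5 + 3*v**2 - 3*v.
Then F(4) - F(2) = (-406548/35) - (-598/7 + 32*sqrt(2)/5) = -403558/35 - 32*sqrt(2)/5.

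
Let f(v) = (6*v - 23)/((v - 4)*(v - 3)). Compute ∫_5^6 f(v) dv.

-4*log(2) + 5*log(3)

Factor the denominator: v**2 - 7*v + 12 = (v - 3)(v - 4).
Partial fractions: (6*v - 23)/((v - 4)*(v - 3)) = 5/(v - 3) + 1/(v - 4).
An antiderivative is F(v) = log(v - 4) + 5*log(v - 3).
Then F(6) - F(5) = (log(2) + 5*log(3)) - (log(32)) = -4*log(2) + 5*log(3).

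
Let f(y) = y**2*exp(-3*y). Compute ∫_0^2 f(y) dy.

Integrate by parts twice (u = y^2, dv = exp(-3*y) dy).
An antiderivative is F(y) = (-9*y**2 - 6*y - 2)*exp(-3*y)/27.
Then F(2) - F(0) = (-50*exp(-6)/27) - (-2/27) = 2/27 - 50*exp(-6)/27.

2/27 - 50*exp(-6)/27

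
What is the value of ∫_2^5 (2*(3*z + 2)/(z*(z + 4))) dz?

Factor the denominator: z**2 + 4*z = (z + 4)z.
Partial fractions: 2*(3*z + 2)/(z*(z + 4)) = 5/(z + 4) + 1/z.
An antiderivative is F(z) = log(z) + 5*log(z + 4).
Then F(5) - F(2) = (log(5) + 10*log(3)) - (6*log(2) + 5*log(3)) = -6*log(2) + log(5) + 5*log(3).

-6*log(2) + log(5) + 5*log(3)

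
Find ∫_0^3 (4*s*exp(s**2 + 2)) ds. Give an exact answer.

-2*(1 - exp(9))*exp(2)

Let u = s**2 + 2, so du = 2*s ds. When s = 0, u = 2; when s = 3, u = 11.
The integral becomes 2·∫ exp(u) du from 2 to 11, with antiderivative 2*exp(u).
Back in s: F(s) = 2*exp(s**2 + 2).
Then F(3) - F(0) = (2*exp(11)) - (2*exp(2)) = -2*(1 - exp(9))*exp(2).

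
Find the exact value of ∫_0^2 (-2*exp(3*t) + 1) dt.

8/3 - 2*exp(6)/3

An antiderivative is F(t) = -2*exp(3*t)/3 + t.
Then F(2) - F(0) = (2 - 2*exp(6)/3) - (-2/3) = 8/3 - 2*exp(6)/3.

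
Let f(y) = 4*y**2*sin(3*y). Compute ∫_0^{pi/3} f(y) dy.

-16/27 + 4*pi**2/27

Integrate by parts twice (u = y^2, dv = 4*sin(3*y) dy).
An antiderivative is F(y) = -4*y**2*cos(3*y)/3 + 8*y*sin(3*y)/9 + 8*cos(3*y)/27.
Then F(pi/3) - F(0) = (-8/27 + 4*pi**2/27) - (8/27) = -16/27 + 4*pi**2/27.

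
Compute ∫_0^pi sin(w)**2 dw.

pi/2

Use the identity sin^2(w) = (1 - cos(2*w))/2.
An antiderivative is F(w) = w/2 - sin(2*w)/4.
Then F(pi) - F(0) = (pi/2) - (0) = pi/2.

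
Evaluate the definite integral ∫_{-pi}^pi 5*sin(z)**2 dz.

Use the identity sin^2(z) = (1 - cos(2*z))/2.
An antiderivative is F(z) = 5*z/2 - 5*sin(2*z)/4.
Then F(pi) - F(-pi) = (5*pi/2) - (-5*pi/2) = 5*pi.

5*pi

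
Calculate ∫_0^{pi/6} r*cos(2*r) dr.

-1/8 + sqrt(3)*pi/24

Integrate by parts once (u = r, dv = cos(2*r) dr).
An antiderivative is F(r) = r*sin(2*r)/2 + cos(2*r)/4.
Then F(pi/6) - F(0) = (1/8 + sqrt(3)*pi/24) - (1/4) = -1/8 + sqrt(3)*pi/24.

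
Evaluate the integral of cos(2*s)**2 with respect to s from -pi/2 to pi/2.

Use the identity cos^2(2*s) = (1 + cos(4*s))/2.
An antiderivative is F(s) = s/2 + sin(4*s)/8.
Then F(pi/2) - F(-pi/2) = (pi/4) - (-pi/4) = pi/2.

pi/2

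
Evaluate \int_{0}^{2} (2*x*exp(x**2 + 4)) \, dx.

Let u = x**2 + 4, so du = 2*x dx. When x = 0, u = 4; when x = 2, u = 8.
The integral becomes ∫ exp(u) du from 4 to 8, with antiderivative exp(u).
Back in x: F(x) = exp(x**2 + 4).
Then F(2) - F(0) = (exp(8)) - (exp(4)) = -exp(4) + exp(8).

-exp(4) + exp(8)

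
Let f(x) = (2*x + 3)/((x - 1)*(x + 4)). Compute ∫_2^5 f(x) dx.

Factor the denominator: x**2 + 3*x - 4 = (x + 4)(x - 1).
Partial fractions: (2*x + 3)/((x - 1)*(x + 4)) = 1/(x + 4) + 1/(x - 1).
An antiderivative is F(x) = log(x - 1) + log(x + 4).
Then F(5) - F(2) = (log(36)) - (log(6)) = log(6).

log(6)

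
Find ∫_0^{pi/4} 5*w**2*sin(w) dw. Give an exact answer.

-10 - 5*sqrt(2)*pi**2/32 + 5*sqrt(2)*pi/4 + 5*sqrt(2)

Integrate by parts twice (u = w^2, dv = 5*sin(w) dw).
An antiderivative is F(w) = -5*w**2*cos(w) + 10*w*sin(w) + 10*cos(w).
Then F(pi/4) - F(0) = (5*sqrt(2)*(-pi**2 + 8*pi + 32)/32) - (10) = -10 - 5*sqrt(2)*pi**2/32 + 5*sqrt(2)*pi/4 + 5*sqrt(2).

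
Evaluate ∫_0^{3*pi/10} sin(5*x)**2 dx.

Use the identity sin^2(5*x) = (1 - cos(10*x))/2.
An antiderivative is F(x) = x/2 - sin(10*x)/20.
Then F(3*pi/10) - F(0) = (3*pi/20) - (0) = 3*pi/20.

3*pi/20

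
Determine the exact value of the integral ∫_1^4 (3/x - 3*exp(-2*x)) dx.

-3*exp(-2)/2 + 3*exp(-8)/2 + 6*log(2)

An antiderivative is F(x) = 3*log(x) + 3*exp(-2*x)/2.
Then F(4) - F(1) = (3*exp(-8)/2 + 6*log(2)) - (3*exp(-2)/2) = -3*exp(-2)/2 + 3*exp(-8)/2 + 6*log(2).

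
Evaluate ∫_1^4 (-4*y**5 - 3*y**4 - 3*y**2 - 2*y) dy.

-17109/5

By the power rule, an antiderivative is F(y) = -2*y**6/3 - 3*y**5/5 - y**3 - y**2.
Then F(4) - F(1) = (-51376/15) - (-49/15) = -17109/5.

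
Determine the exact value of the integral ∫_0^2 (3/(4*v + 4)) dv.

3*log(3)/4

An antiderivative is F(v) = 3*log(4*v + 4)/4.
Then F(2) - F(0) = (3*log(12)/4) - (3*log(2)/2) = 3*log(3)/4.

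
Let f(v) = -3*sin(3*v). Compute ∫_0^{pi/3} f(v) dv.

An antiderivative is F(v) = cos(3*v).
Then F(pi/3) - F(0) = (-1) - (1) = -2.

-2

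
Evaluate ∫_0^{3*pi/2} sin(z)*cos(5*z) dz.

1/6

Use the identity sin(z)cos(5*z) = [sin(6*z) + sin(-4*z)]/2.
An antiderivative is F(z) = cos(4*z)/8 - cos(6*z)/12.
Then F(3*pi/2) - F(0) = (5/24) - (1/24) = 1/6.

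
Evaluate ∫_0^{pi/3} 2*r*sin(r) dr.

-pi/3 + sqrt(3)

Integrate by parts once (u = r, dv = 2*sin(r) dr).
An antiderivative is F(r) = -2*r*cos(r) + 2*sin(r).
Then F(pi/3) - F(0) = (-pi/3 + sqrt(3)) - (0) = -pi/3 + sqrt(3).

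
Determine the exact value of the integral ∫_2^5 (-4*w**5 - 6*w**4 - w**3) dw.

-284757/20

By the power rule, an antiderivative is F(w) = -2*w**6/3 - 6*w**5/5 - w**4/4.
Then F(5) - F(2) = (-171875/12) - (-1276/15) = -284757/20.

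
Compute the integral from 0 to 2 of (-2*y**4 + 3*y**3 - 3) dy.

-34/5

By the power rule, an antiderivative is F(y) = -2*y**5/5 + 3*y**4/4 - 3*y.
Then F(2) - F(0) = (-34/5) - (0) = -34/5.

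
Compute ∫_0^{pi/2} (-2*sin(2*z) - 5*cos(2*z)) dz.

-2

An antiderivative is F(z) = -5*sin(2*z)/2 + cos(2*z).
Then F(pi/2) - F(0) = (-1) - (1) = -2.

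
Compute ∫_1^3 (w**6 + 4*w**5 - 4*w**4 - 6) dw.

By the power rule, an antiderivative is F(w) = w**7/7 + 2*w**6/3 - 4*w**5/5 - 6*w.
Then F(3) - F(1) = (20511/35) - (-629/105) = 62162/105.

62162/105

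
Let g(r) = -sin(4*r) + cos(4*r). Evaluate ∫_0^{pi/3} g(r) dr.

An antiderivative is F(r) = sin(4*r)/4 + cos(4*r)/4.
Then F(pi/3) - F(0) = (-sqrt(3)/8 - 1/8) - (1/4) = -3/8 - sqrt(3)/8.

-3/8 - sqrt(3)/8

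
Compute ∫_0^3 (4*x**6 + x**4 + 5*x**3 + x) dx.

By the power rule, an antiderivative is F(x) = 4*x**7/7 + x**5/5 + 5*x**4/4 + x**2/2.
Then F(3) - F(0) = (196569/140) - (0) = 196569/140.

196569/140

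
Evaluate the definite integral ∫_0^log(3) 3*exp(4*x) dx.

Let u = exp(x), so du = exp(x) dx. When x = 0, u = 1; when x = log(3), u = 3.
The integral becomes 3·∫ u**3 du from 1 to 3, with antiderivative 3*u**4/4.
Back in x: F(x) = 3*exp(4*x)/4.
Then F(log(3)) - F(0) = (243/4) - (3/4) = 60.

60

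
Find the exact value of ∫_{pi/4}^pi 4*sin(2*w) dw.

An antiderivative is F(w) = -2*cos(2*w).
Then F(pi) - F(pi/4) = (-2) - (0) = -2.

-2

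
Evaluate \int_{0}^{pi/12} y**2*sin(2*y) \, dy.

Integrate by parts twice (u = y^2, dv = sin(2*y) dy).
An antiderivative is F(y) = -y**2*cos(2*y)/2 + y*sin(2*y)/2 + cos(2*y)/4.
Then F(pi/12) - F(0) = (-sqrt(3)*pi**2/576 + pi/48 + sqrt(3)/8) - (1/4) = -1/4 - sqrt(3)*pi**2/576 + pi/48 + sqrt(3)/8.

-1/4 - sqrt(3)*pi**2/576 + pi/48 + sqrt(3)/8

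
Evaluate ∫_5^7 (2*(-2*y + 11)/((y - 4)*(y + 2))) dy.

-9*log(3) + 5*log(7)

Factor the denominator: y**2 - 2*y - 8 = (y + 2)(y - 4).
Partial fractions: 2*(-2*y + 11)/((y - 4)*(y + 2)) = -5/(y + 2) + 1/(y - 4).
An antiderivative is F(y) = log(y - 4) - 5*log(y + 2).
Then F(7) - F(5) = (-9*log(3)) - (-5*log(7)) = -9*log(3) + 5*log(7).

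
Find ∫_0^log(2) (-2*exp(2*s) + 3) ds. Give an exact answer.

-3 + 3*log(2)

An antiderivative is F(s) = -exp(2*s) + 3*s.
Then F(log(2)) - F(0) = (-4 + log(8)) - (-1) = -3 + 3*log(2).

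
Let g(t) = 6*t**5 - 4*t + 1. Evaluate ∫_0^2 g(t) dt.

By the power rule, an antiderivative is F(t) = t**6 - 2*t**2 + t.
Then F(2) - F(0) = (58) - (0) = 58.

58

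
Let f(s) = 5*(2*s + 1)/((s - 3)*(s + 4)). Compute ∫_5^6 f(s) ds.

Factor the denominator: s**2 + s - 12 = (s + 4)(s - 3).
Partial fractions: 5*(2*s + 1)/((s - 3)*(s + 4)) = 5/(s + 4) + 5/(s - 3).
An antiderivative is F(s) = 5*log(s - 3) + 5*log(s + 4).
Then F(6) - F(5) = (5*log(2) + 5*log(3) + 5*log(5)) - (5*log(2) + 10*log(3)) = -5*log(3) + 5*log(5).

-5*log(3) + 5*log(5)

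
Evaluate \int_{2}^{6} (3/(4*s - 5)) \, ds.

-3*log(3)/4 + 3*log(19)/4

An antiderivative is F(s) = 3*log(4*s - 5)/4.
Then F(6) - F(2) = (3*log(19)/4) - (3*log(3)/4) = -3*log(3)/4 + 3*log(19)/4.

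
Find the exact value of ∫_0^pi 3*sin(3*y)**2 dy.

3*pi/2

Use the identity sin^2(3*y) = (1 - cos(6*y))/2.
An antiderivative is F(y) = 3*y/2 - sin(6*y)/4.
Then F(pi) - F(0) = (3*pi/2) - (0) = 3*pi/2.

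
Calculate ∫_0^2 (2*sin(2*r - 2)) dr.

0

Let u = 2*r - 2, so du = 2 dr. When r = 0, u = -2; when r = 2, u = 2.
The integral becomes ∫ sin(u) du from -2 to 2, with antiderivative -cos(u).
Back in r: F(r) = -cos(2*r - 2).
Then F(2) - F(0) = (-cos(2)) - (-cos(2)) = 0.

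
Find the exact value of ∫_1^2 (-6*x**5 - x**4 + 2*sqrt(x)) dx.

-1058/15 + 8*sqrt(2)/3

By the power rule, an antiderivative is F(x) = -x**6 - x**5/5 + 4*x**(3/2)/3.
Then F(2) - F(1) = (-352/5 + 8*sqrt(2)/3) - (2/15) = -1058/15 + 8*sqrt(2)/3.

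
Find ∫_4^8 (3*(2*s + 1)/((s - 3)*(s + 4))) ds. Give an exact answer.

-3*log(2) + 3*log(3) + 3*log(5)

Factor the denominator: s**2 + s - 12 = (s + 4)(s - 3).
Partial fractions: 3*(2*s + 1)/((s - 3)*(s + 4)) = 3/(s + 4) + 3/(s - 3).
An antiderivative is F(s) = 3*log(s - 3) + 3*log(s + 4).
Then F(8) - F(4) = (3*log(3) + 6*log(2) + 3*log(5)) - (9*log(2)) = -3*log(2) + 3*log(3) + 3*log(5).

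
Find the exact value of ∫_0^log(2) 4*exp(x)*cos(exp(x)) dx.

-4*sin(1) + 4*sin(2)

Let u = exp(x), so du = exp(x) dx. When x = 0, u = 1; when x = log(2), u = 2.
The integral becomes 4·∫ cos(u) du from 1 to 2, with antiderivative 4*sin(u).
Back in x: F(x) = 4*sin(exp(x)).
Then F(log(2)) - F(0) = (4*sin(2)) - (4*sin(1)) = -4*sin(1) + 4*sin(2).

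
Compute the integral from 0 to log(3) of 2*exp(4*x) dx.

Let u = exp(x), so du = exp(x) dx. When x = 0, u = 1; when x = log(3), u = 3.
The integral becomes 2·∫ u**3 du from 1 to 3, with antiderivative u**4/2.
Back in x: F(x) = exp(4*x)/2.
Then F(log(3)) - F(0) = (81/2) - (1/2) = 40.

40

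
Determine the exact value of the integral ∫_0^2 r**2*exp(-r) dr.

2 - 10*exp(-2)

Integrate by parts twice (u = r^2, dv = exp(-r) dr).
An antiderivative is F(r) = (-r**2 - 2*r - 2)*exp(-r).
Then F(2) - F(0) = (-10*exp(-2)) - (-2) = 2 - 10*exp(-2).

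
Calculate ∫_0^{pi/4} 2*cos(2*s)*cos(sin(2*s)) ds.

Let u = sin(2*s), so du = 2*cos(2*s) ds. When s = 0, u = 0; when s = pi/4, u = 1.
The integral becomes ∫ cos(u) du from 0 to 1, with antiderivative sin(u).
Back in s: F(s) = sin(sin(2*s)).
Then F(pi/4) - F(0) = (sin(1)) - (0) = sin(1).

sin(1)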